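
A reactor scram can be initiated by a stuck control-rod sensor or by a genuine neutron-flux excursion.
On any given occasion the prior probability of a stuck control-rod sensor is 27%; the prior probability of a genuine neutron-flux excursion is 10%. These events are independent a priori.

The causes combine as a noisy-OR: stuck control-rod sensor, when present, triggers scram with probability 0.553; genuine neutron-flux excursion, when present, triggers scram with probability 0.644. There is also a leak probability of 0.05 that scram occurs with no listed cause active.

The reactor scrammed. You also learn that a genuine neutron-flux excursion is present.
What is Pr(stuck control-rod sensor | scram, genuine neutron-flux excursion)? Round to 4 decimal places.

Under noisy-OR, P(scram | causes) = 1 − (1−0.05)·∏(1−qᵢ) over the active causes.
P(scram | genuine neutron-flux excursion) = 0.6618*0.73 + 0.848825*0.27 = 0.483114 + 0.229183 = 0.712297
Of this, 0.229183 comes from 0.848825*0.27 (the stuck control-rod sensor=true cases).
Hence the posterior is 0.229183/0.712297 ≈ 0.3218.

Pr(stuck control-rod sensor | scram, genuine neutron-flux excursion) ≈ 0.3218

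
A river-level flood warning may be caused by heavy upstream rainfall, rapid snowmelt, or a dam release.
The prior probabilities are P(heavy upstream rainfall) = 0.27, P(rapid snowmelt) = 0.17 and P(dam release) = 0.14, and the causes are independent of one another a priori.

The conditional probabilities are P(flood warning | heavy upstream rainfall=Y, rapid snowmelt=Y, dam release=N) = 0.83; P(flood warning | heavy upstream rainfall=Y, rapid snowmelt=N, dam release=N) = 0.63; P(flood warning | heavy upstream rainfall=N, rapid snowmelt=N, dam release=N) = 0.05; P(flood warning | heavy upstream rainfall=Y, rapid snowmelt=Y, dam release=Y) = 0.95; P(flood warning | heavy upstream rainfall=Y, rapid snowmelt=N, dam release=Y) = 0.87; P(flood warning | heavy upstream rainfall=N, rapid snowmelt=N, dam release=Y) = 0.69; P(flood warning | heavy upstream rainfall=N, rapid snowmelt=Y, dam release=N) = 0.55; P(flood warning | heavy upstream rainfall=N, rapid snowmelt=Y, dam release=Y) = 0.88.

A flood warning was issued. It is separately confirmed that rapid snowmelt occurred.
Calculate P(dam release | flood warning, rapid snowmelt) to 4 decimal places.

Numerator (weight on configurations with dam release): 0.089936 + 0.035910 = 0.125846
Denominator P(flood warning | rapid snowmelt): 0.55·0.73·0.86 + 0.88·0.73·0.14 + 0.83·0.27·0.86 + 0.95·0.27·0.14 = 0.663862
P(dam release | flood warning, rapid snowmelt) = 0.125846/0.663862 ≈ 0.1896

P(dam release | flood warning, rapid snowmelt) ≈ 0.1896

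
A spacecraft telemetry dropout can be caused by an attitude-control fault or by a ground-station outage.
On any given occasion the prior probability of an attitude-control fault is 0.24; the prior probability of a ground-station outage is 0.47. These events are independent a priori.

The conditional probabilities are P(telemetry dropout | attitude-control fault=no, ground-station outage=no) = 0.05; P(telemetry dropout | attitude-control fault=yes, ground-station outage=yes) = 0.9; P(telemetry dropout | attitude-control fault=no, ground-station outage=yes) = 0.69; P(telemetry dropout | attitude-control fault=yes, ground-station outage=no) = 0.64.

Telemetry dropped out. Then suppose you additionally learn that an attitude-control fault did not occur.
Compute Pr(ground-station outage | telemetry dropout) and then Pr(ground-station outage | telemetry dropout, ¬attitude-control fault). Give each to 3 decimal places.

Pr(ground-station outage | telemetry dropout) ≈ 0.774; Pr(ground-station outage | telemetry dropout, ¬attitude-control fault) ≈ 0.924

Enumerate the 4 (attitude-control fault, ground-station outage) configurations and weight by the priors:
  P(telemetry dropout) = 0.05·0.76·0.53 + 0.69·0.76·0.47 + 0.64·0.24·0.53 + 0.9·0.24·0.47
        = 0.020140 + 0.246468 + 0.081408 + 0.101520 = 0.449536
Configurations with ground-station outage contribute 0.347988, so
  P(ground-station outage | telemetry dropout) = 0.347988 / 0.449536 ≈ 0.774

Now also conditioning on attitude-control fault≠true:
Numerator (weight on configurations with ground-station outage): 0.69·0.47 = 0.324300
Denominator P(telemetry dropout | ¬attitude-control fault): 0.05·0.53 + 0.69·0.47 = 0.350800
Posterior = 0.324300 / 0.350800 ≈ 0.924
With attitude-control fault excluded, ground-station outage must carry more of the explanatory weight for the telemetry dropout.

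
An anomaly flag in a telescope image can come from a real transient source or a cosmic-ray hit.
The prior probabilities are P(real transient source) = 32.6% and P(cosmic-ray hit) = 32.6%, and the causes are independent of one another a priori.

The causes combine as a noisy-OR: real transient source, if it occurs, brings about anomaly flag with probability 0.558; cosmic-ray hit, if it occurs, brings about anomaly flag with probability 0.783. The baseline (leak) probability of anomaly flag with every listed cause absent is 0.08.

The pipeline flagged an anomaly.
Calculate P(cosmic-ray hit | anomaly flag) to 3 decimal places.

P(cosmic-ray hit | anomaly flag) ≈ 0.621

Under noisy-OR, P(anomaly flag | causes) = 1 − (1−0.08)·∏(1−qᵢ) over the active causes.
P(anomaly flag) = 0.08*0.674*0.674 + 0.80036*0.674*0.326 + 0.59336*0.326*0.674 + 0.911759*0.326*0.326 = 0.036342 + 0.175858 + 0.130375 + 0.096898 = 0.439473
The cosmic-ray hit-present share is 0.175858 + 0.096898 = 0.272756.
Hence the posterior is 0.272756/0.439473 ≈ 0.621.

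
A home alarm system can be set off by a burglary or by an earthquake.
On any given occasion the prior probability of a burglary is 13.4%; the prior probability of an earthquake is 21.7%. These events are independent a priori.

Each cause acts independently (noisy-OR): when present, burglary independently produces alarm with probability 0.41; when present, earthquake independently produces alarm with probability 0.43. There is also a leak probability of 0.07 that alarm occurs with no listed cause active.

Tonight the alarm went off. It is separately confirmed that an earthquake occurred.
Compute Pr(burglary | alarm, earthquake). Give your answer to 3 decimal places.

Pr(burglary | alarm, earthquake) ≈ 0.185

Under noisy-OR, P(alarm | causes) = 1 − (1−0.07)·∏(1−qᵢ) over the active causes.
P(alarm | earthquake) = 0.4699×0.866 + 0.687241×0.134 = 0.406933 + 0.092090 = 0.499023
Restricting to configurations with burglary present: 0.687241×0.134 = 0.092090.
So P(burglary | alarm, earthquake) = 0.092090/0.499023 ≈ 0.185.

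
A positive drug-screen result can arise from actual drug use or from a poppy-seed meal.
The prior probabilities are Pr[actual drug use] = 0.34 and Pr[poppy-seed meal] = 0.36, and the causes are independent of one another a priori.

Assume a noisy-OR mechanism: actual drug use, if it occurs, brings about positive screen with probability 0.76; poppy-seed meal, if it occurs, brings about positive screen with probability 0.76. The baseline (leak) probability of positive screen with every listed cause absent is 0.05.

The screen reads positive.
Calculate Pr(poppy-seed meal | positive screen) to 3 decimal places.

Under noisy-OR, P(positive screen | causes) = 1 − (1−0.05)·∏(1−qᵢ) over the active causes.
Sum P(positive screen|·) weighted by the priors over the 4 (actual drug use, poppy-seed meal) configurations:
  P(positive screen) = 0.05×0.66×0.64 + 0.772×0.66×0.36 + 0.772×0.34×0.64 + 0.94528×0.34×0.36
        = 0.021120 + 0.183427 + 0.167987 + 0.115702 = 0.488236
Configurations with poppy-seed meal contribute 0.299129, so
  P(poppy-seed meal | positive screen) = 0.299129 / 0.488236 ≈ 0.613

Pr(poppy-seed meal | positive screen) ≈ 0.613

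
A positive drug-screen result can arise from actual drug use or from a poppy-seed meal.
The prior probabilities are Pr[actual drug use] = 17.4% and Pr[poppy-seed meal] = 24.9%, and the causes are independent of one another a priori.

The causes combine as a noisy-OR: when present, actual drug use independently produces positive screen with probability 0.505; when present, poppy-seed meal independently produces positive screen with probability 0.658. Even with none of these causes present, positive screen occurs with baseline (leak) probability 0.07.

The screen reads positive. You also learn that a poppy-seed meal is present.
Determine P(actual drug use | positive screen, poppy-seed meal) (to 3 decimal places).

P(actual drug use | positive screen, poppy-seed meal) ≈ 0.207

Under noisy-OR, P(positive screen | causes) = 1 − (1−0.07)·∏(1−qᵢ) over the active causes.
P(positive screen | poppy-seed meal) = 0.68194*0.826 + 0.84256*0.174 = 0.563282 + 0.146605 = 0.709887
The actual drug use-present share is 0.84256*0.174 = 0.146605.
Hence the posterior is 0.146605/0.709887 ≈ 0.207.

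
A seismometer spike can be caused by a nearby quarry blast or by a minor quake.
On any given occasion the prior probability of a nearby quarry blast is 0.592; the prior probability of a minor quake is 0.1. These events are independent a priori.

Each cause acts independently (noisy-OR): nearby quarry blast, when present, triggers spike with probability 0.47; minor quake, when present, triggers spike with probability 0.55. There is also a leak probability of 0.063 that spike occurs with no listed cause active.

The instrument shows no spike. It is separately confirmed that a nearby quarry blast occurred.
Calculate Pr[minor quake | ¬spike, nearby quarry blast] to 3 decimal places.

Under noisy-OR, P(spike | causes) = 1 − (1−0.063)·∏(1−qᵢ) over the active causes.
Weight on minor quake=true, given the evidence: 0.223475·0.1 = 0.022348
Denominator P(¬spike | nearby quarry blast): 0.49661·0.9 + 0.223475·0.1 = 0.469297
P(minor quake | ¬spike, nearby quarry blast) = 0.022348/0.469297 ≈ 0.048

Pr[minor quake | ¬spike, nearby quarry blast] ≈ 0.048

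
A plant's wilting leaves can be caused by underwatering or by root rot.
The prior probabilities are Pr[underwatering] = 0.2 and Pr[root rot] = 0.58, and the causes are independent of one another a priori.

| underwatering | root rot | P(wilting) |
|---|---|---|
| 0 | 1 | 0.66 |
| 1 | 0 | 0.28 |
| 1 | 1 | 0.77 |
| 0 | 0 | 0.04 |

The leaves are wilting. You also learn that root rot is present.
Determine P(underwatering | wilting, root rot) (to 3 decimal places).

P(underwatering | wilting, root rot) ≈ 0.226

Enumerate both values of underwatering and weight by the priors:
  P(wilting | root rot) = 0.66*0.8 + 0.77*0.2
        = 0.528000 + 0.154000 = 0.682000
Configurations with underwatering contribute 0.154000, so
  P(underwatering | wilting, root rot) = 0.154000 / 0.682000 ≈ 0.226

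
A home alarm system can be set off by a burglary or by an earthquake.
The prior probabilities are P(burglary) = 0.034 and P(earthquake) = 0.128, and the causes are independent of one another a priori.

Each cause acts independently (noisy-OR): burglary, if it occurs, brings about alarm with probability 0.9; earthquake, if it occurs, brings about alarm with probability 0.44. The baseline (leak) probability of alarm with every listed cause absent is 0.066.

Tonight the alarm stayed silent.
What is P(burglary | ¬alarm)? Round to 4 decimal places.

P(burglary | ¬alarm) ≈ 0.0035

Under noisy-OR, P(alarm | causes) = 1 − (1−0.066)·∏(1−qᵢ) over the active causes.
Sum P(¬alarm|·) weighted by the priors over the 4 (burglary, earthquake) configurations:
  P(¬alarm) = 0.934×0.966×0.872 + 0.52304×0.966×0.128 + 0.0934×0.034×0.872 + 0.052304×0.034×0.128
        = 0.786757 + 0.064673 + 0.002769 + 0.000228 = 0.854427
The terms with burglary present sum to 0.002997, so
  P(burglary | ¬alarm) = 0.002997 / 0.854427 ≈ 0.0035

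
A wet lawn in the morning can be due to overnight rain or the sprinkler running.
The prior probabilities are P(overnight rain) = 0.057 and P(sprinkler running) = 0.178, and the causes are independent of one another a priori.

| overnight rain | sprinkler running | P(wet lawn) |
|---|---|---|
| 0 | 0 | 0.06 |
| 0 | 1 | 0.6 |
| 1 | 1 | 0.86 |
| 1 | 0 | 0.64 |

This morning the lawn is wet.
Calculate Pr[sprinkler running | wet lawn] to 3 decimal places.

Pr[sprinkler running | wet lawn] ≈ 0.589

P(wet lawn) = 0.06·0.943·0.822 + 0.6·0.943·0.178 + 0.64·0.057·0.822 + 0.86·0.057·0.178 = 0.046509 + 0.100712 + 0.029987 + 0.008726 = 0.185934
The sprinkler running-present share is 0.100712 + 0.008726 = 0.109438.
Hence the posterior is 0.109438/0.185934 ≈ 0.589.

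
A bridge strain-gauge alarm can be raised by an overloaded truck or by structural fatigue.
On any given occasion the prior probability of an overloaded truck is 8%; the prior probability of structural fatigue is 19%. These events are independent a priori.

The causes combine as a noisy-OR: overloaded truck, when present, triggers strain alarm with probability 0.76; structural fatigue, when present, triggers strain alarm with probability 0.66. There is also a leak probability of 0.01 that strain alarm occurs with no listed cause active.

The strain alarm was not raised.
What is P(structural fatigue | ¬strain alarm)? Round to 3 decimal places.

Under noisy-OR, P(strain alarm | causes) = 1 − (1−0.01)·∏(1−qᵢ) over the active causes.
By total probability over the 4 (overloaded truck, structural fatigue) configurations:
  P(¬strain alarm) = 0.99×0.92×0.81 + 0.3366×0.92×0.19 + 0.2376×0.08×0.81 + 0.080784×0.08×0.19
        = 0.737748 + 0.058838 + 0.015396 + 0.001228 = 0.813210
Keeping only the structural fatigue-present terms gives 0.060066, so
  P(structural fatigue | ¬strain alarm) = 0.060066 / 0.813210 ≈ 0.074

P(structural fatigue | ¬strain alarm) ≈ 0.074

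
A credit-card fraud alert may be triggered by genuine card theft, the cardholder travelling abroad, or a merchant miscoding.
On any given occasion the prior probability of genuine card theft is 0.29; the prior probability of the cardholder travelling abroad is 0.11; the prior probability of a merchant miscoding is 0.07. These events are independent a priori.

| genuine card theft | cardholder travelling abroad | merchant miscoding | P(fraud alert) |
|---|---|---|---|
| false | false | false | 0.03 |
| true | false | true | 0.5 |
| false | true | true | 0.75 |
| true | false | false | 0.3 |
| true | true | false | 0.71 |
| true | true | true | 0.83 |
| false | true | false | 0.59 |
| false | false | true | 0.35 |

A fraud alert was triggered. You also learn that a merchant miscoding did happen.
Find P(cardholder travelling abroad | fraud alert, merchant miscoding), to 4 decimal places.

Sum P(fraud alert|·) weighted by the priors over the 4 (genuine card theft, cardholder travelling abroad) configurations:
  P(fraud alert | merchant miscoding) = 0.35×0.71×0.89 + 0.75×0.71×0.11 + 0.5×0.29×0.89 + 0.83×0.29×0.11
        = 0.221165 + 0.058575 + 0.129050 + 0.026477 = 0.435267
The terms with cardholder travelling abroad present sum to 0.085052, so
  P(cardholder travelling abroad | fraud alert, merchant miscoding) = 0.085052 / 0.435267 ≈ 0.1954

P(cardholder travelling abroad | fraud alert, merchant miscoding) ≈ 0.1954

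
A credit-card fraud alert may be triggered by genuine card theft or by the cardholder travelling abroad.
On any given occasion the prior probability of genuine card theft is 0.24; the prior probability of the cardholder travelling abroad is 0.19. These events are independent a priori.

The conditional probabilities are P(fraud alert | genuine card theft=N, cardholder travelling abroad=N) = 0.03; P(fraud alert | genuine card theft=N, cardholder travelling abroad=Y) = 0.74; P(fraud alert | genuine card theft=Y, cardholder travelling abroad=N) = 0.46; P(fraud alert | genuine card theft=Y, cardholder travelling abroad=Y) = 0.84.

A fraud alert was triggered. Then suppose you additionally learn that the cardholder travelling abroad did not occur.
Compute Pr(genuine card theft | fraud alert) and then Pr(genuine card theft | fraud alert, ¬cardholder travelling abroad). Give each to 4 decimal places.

P(fraud alert) = 0.03×0.76×0.81 + 0.74×0.76×0.19 + 0.46×0.24×0.81 + 0.84×0.24×0.19 = 0.018468 + 0.106856 + 0.089424 + 0.038304 = 0.253052
The genuine card theft-present share is 0.089424 + 0.038304 = 0.127728.
So P(genuine card theft | fraud alert) = 0.127728/0.253052 ≈ 0.5048.

Now also conditioning on cardholder travelling abroad≠true:
For the numerator, keep only genuine card theft=true terms: 0.46·0.24 = 0.110400
Normalizer over all consistent configurations: 0.03·0.76 + 0.46·0.24 = 0.133200
Posterior = 0.110400 / 0.133200 ≈ 0.8288
With cardholder travelling abroad excluded, genuine card theft must carry more of the explanatory weight for the fraud alert.

Pr(genuine card theft | fraud alert) ≈ 0.5048; Pr(genuine card theft | fraud alert, ¬cardholder travelling abroad) ≈ 0.8288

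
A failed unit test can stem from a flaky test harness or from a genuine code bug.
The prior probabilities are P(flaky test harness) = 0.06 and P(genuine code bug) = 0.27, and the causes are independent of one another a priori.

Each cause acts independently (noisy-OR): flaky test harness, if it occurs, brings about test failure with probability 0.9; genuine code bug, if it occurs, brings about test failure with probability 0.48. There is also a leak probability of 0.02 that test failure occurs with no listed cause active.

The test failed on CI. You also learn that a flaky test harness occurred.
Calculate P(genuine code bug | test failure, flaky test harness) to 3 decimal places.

P(genuine code bug | test failure, flaky test harness) ≈ 0.280

Under noisy-OR, P(test failure | causes) = 1 − (1−0.02)·∏(1−qᵢ) over the active causes.
By total probability over both values of genuine code bug:
  P(test failure | flaky test harness) = 0.902*0.73 + 0.94904*0.27
        = 0.658460 + 0.256241 = 0.914701
Keeping only the genuine code bug-present terms gives 0.256241, so
  P(genuine code bug | test failure, flaky test harness) = 0.256241 / 0.914701 ≈ 0.280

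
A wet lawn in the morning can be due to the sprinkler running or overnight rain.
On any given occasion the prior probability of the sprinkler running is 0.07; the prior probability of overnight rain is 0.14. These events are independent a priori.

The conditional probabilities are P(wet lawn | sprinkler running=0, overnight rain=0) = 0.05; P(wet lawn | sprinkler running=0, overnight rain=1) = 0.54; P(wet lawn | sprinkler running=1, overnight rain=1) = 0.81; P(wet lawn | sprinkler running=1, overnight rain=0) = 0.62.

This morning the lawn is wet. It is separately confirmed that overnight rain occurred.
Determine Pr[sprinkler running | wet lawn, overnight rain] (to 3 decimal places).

Numerator (weight on configurations with sprinkler running): 0.81·0.07 = 0.056700
The normalizing constant is 0.54·0.93 + 0.81·0.07 = 0.558900
P(sprinkler running | wet lawn, overnight rain) = 0.056700/0.558900 ≈ 0.101

Pr[sprinkler running | wet lawn, overnight rain] ≈ 0.101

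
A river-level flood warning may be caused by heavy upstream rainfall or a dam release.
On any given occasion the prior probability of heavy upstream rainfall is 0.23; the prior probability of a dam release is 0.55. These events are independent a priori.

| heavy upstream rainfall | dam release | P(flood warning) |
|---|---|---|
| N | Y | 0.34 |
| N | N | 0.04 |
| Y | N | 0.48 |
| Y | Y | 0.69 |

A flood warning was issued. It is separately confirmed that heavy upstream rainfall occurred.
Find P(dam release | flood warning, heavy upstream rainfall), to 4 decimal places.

P(dam release | flood warning, heavy upstream rainfall) ≈ 0.6373

By total probability over both values of dam release:
  P(flood warning | heavy upstream rainfall) = 0.48·0.45 + 0.69·0.55
        = 0.216000 + 0.379500 = 0.595500
Keeping only the dam release-present terms gives 0.379500, so
  P(dam release | flood warning, heavy upstream rainfall) = 0.379500 / 0.595500 ≈ 0.6373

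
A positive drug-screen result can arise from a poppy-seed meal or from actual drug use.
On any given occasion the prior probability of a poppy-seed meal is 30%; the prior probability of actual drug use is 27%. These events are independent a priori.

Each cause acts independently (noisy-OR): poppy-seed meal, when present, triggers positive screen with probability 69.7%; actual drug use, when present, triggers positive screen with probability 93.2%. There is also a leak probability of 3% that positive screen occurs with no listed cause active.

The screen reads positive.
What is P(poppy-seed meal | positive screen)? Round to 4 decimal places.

P(poppy-seed meal | positive screen) ≈ 0.5495

Under noisy-OR, P(positive screen | causes) = 1 − (1−0.03)·∏(1−qᵢ) over the active causes.
By total probability over the 4 (poppy-seed meal, actual drug use) configurations:
  P(positive screen) = 0.03·0.7·0.73 + 0.93404·0.7·0.27 + 0.70609·0.3·0.73 + 0.980014·0.3·0.27
        = 0.015330 + 0.176534 + 0.154634 + 0.079381 = 0.425879
The terms with poppy-seed meal present sum to 0.234015, so
  P(poppy-seed meal | positive screen) = 0.234015 / 0.425879 ≈ 0.5495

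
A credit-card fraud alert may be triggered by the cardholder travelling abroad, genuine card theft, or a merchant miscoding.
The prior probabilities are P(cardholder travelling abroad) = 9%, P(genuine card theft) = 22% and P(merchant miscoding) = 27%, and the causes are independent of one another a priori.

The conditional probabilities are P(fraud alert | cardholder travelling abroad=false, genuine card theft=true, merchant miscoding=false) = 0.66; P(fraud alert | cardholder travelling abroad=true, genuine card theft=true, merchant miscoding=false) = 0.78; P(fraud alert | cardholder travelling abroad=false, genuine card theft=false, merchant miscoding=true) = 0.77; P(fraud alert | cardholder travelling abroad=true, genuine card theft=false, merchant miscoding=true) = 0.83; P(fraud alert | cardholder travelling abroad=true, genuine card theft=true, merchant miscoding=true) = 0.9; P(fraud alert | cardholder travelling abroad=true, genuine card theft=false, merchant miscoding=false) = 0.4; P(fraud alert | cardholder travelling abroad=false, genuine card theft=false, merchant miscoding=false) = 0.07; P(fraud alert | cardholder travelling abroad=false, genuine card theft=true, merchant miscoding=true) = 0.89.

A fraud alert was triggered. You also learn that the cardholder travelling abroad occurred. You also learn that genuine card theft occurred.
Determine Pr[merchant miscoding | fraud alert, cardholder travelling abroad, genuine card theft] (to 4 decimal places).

Pr[merchant miscoding | fraud alert, cardholder travelling abroad, genuine card theft] ≈ 0.2991

P(fraud alert | cardholder travelling abroad, genuine card theft) = 0.78·0.73 + 0.9·0.27 = 0.569400 + 0.243000 = 0.812400
The merchant miscoding-present share is 0.9·0.27 = 0.243000.
P(merchant miscoding | fraud alert, cardholder travelling abroad, genuine card theft) = 0.243000 / 0.812400 ≈ 0.2991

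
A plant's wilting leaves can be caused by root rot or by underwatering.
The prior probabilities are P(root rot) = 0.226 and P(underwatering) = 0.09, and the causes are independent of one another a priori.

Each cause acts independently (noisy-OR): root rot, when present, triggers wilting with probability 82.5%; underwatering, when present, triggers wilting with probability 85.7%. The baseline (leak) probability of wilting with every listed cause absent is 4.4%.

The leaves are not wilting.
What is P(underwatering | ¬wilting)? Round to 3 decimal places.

P(underwatering | ¬wilting) ≈ 0.014

Under noisy-OR, P(wilting | causes) = 1 − (1−0.044)·∏(1−qᵢ) over the active causes.
Numerator (weight on configurations with underwatering): 0.009523 + 0.000487 = 0.010010
The normalizing constant is 0.956·0.774·0.91 + 0.136708·0.774·0.09 + 0.1673·0.226·0.91 + 0.023924·0.226·0.09 = 0.717766
Posterior = 0.010010 / 0.717766 ≈ 0.014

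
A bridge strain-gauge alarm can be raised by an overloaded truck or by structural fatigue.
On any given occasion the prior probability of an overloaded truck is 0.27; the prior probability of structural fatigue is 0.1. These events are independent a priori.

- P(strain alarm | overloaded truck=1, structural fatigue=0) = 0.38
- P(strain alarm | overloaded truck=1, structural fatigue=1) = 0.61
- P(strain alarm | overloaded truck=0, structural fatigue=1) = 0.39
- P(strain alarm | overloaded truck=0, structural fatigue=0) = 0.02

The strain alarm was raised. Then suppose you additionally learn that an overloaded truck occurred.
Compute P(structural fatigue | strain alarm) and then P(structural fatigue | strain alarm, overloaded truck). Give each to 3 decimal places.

P(structural fatigue | strain alarm) ≈ 0.299; P(structural fatigue | strain alarm, overloaded truck) ≈ 0.151

By total probability over the 4 (overloaded truck, structural fatigue) configurations:
  P(strain alarm) = 0.02×0.73×0.9 + 0.39×0.73×0.1 + 0.38×0.27×0.9 + 0.61×0.27×0.1
        = 0.013140 + 0.028470 + 0.092340 + 0.016470 = 0.150420
Configurations with structural fatigue contribute 0.044940, so
  P(structural fatigue | strain alarm) = 0.044940 / 0.150420 ≈ 0.299

Now condition on the additional information:
Numerator (weight on configurations with structural fatigue): 0.61·0.1 = 0.061000
The normalizing constant is 0.38·0.9 + 0.61·0.1 = 0.403000
Posterior = 0.061000 / 0.403000 ≈ 0.151
— overloaded truck explains away the evidence for structural fatigue.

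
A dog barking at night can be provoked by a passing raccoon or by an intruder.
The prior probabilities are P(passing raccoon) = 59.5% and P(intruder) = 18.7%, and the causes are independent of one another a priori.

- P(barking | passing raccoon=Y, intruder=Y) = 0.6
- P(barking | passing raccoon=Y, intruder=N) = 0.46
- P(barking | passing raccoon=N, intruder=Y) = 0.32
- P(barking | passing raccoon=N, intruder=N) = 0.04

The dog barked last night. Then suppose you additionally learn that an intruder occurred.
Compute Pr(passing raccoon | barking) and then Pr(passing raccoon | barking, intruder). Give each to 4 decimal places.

Pr(passing raccoon | barking) ≈ 0.8855; Pr(passing raccoon | barking, intruder) ≈ 0.7337

Numerator (weight on configurations with passing raccoon): 0.222518 + 0.066759 = 0.289277
The normalizing constant is 0.04·0.405·0.813 + 0.32·0.405·0.187 + 0.46·0.595·0.813 + 0.6·0.595·0.187 = 0.326683
Posterior = 0.289277 / 0.326683 ≈ 0.8855

Now also conditioning on intruder=true:
P(barking | intruder) = 0.32*0.405 + 0.6*0.595 = 0.129600 + 0.357000 = 0.486600
Restricting to configurations with passing raccoon present: 0.6*0.595 = 0.357000.
So P(passing raccoon | barking, intruder) = 0.357000/0.486600 ≈ 0.7337.
The drop from 0.8855 to 0.7337 is the explaining-away (discounting) effect.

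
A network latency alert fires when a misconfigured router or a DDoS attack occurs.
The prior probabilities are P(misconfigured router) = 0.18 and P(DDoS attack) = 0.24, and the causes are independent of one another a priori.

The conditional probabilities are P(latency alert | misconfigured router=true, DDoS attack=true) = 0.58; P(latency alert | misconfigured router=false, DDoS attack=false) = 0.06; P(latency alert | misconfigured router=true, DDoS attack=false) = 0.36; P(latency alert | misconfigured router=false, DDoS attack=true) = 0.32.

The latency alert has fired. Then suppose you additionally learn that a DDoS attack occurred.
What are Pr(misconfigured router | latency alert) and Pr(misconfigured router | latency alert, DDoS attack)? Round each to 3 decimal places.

P(latency alert) = 0.06·0.82·0.76 + 0.32·0.82·0.24 + 0.36·0.18·0.76 + 0.58·0.18·0.24 = 0.037392 + 0.062976 + 0.049248 + 0.025056 = 0.174672
Of this, 0.074304 comes from 0.049248 + 0.025056 (the misconfigured router=true cases).
So P(misconfigured router | latency alert) = 0.074304/0.174672 ≈ 0.425.

Now also conditioning on DDoS attack=true:
Enumerate both values of misconfigured router and weight by the priors:
  P(latency alert | DDoS attack) = 0.32×0.82 + 0.58×0.18
        = 0.262400 + 0.104400 = 0.366800
Keeping only the misconfigured router-present terms gives 0.104400, so
  P(misconfigured router | latency alert, DDoS attack) = 0.104400 / 0.366800 ≈ 0.285
This is intercausal reasoning (explaining away): once DDoS attack accounts for the latency alert, misconfigured router becomes less likely.

Pr(misconfigured router | latency alert) ≈ 0.425; Pr(misconfigured router | latency alert, DDoS attack) ≈ 0.285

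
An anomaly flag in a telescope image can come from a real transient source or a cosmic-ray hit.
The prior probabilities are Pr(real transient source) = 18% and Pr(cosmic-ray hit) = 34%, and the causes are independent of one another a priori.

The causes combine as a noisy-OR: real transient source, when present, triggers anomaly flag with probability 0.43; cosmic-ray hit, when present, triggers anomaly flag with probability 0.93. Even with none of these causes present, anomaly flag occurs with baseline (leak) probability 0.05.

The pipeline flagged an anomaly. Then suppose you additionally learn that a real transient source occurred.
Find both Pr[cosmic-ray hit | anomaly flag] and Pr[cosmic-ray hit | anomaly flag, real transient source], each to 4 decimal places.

Under noisy-OR, P(anomaly flag | causes) = 1 − (1−0.05)·∏(1−qᵢ) over the active causes.
Numerator (weight on configurations with cosmic-ray hit): 0.260260 + 0.058880 = 0.319140
Denominator P(anomaly flag): 0.05*0.82*0.66 + 0.9335*0.82*0.34 + 0.4585*0.18*0.66 + 0.962095*0.18*0.34 = 0.400670
P(cosmic-ray hit | anomaly flag) = 0.319140/0.400670 ≈ 0.7965

With the extra evidence:
For the numerator, keep only cosmic-ray hit=true terms: 0.962095*0.34 = 0.327112
Normalizer over all consistent configurations: 0.4585*0.66 + 0.962095*0.34 = 0.629722
P(cosmic-ray hit | anomaly flag, real transient source) = 0.327112/0.629722 ≈ 0.5195
This is intercausal reasoning (explaining away): once real transient source accounts for the anomaly flag, cosmic-ray hit becomes less likely.

Pr[cosmic-ray hit | anomaly flag] ≈ 0.7965; Pr[cosmic-ray hit | anomaly flag, real transient source] ≈ 0.5195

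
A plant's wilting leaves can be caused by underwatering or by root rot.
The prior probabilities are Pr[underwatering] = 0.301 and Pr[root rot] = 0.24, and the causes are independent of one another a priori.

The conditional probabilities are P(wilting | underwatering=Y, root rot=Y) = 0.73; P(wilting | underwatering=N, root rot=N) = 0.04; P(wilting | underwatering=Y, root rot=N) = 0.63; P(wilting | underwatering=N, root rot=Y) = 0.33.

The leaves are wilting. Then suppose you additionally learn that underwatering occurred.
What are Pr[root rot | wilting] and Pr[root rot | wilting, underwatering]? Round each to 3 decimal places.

For the numerator, keep only root rot=true terms: 0.055361 + 0.052735 = 0.108096
Normalizer over all consistent configurations: 0.04*0.699*0.76 + 0.33*0.699*0.24 + 0.63*0.301*0.76 + 0.73*0.301*0.24 = 0.273465
Posterior = 0.108096 / 0.273465 ≈ 0.395

Now condition on the additional information:
P(wilting | underwatering) = 0.63*0.76 + 0.73*0.24 = 0.478800 + 0.175200 = 0.654000
The root rot-present share is 0.73*0.24 = 0.175200.
P(root rot | wilting, underwatering) = 0.175200 / 0.654000 ≈ 0.268

Pr[root rot | wilting] ≈ 0.395; Pr[root rot | wilting, underwatering] ≈ 0.268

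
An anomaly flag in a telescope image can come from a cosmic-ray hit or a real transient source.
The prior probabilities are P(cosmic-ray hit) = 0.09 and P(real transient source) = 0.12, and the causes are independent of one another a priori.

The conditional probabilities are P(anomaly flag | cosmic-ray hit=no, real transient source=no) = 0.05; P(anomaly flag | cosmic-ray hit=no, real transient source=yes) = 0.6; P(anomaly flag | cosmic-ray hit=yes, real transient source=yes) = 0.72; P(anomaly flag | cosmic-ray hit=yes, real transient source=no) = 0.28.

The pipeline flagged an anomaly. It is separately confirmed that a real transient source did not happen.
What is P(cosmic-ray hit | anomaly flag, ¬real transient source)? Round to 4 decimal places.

P(cosmic-ray hit | anomaly flag, ¬real transient source) ≈ 0.3564

P(anomaly flag | ¬real transient source) = 0.05·0.91 + 0.28·0.09 = 0.045500 + 0.025200 = 0.070700
Restricting to configurations with cosmic-ray hit present: 0.28·0.09 = 0.025200.
Hence the posterior is 0.025200/0.070700 ≈ 0.3564.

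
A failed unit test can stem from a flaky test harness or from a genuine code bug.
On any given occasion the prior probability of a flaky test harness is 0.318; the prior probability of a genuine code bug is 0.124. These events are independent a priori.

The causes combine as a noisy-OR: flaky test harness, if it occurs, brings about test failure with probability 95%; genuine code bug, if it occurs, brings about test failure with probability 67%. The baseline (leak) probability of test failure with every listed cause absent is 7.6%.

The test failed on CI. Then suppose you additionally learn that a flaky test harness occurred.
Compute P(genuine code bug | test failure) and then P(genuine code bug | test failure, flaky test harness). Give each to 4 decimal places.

P(genuine code bug | test failure) ≈ 0.2388; P(genuine code bug | test failure, flaky test harness) ≈ 0.1275

Under noisy-OR, P(test failure | causes) = 1 − (1−0.076)·∏(1−qᵢ) over the active causes.
By total probability over the 4 (flaky test harness, genuine code bug) configurations:
  P(test failure) = 0.076×0.682×0.876 + 0.69508×0.682×0.124 + 0.9538×0.318×0.876 + 0.984754×0.318×0.124
        = 0.045405 + 0.058782 + 0.265698 + 0.038831 = 0.408716
Configurations with genuine code bug contribute 0.097613, so
  P(genuine code bug | test failure) = 0.097613 / 0.408716 ≈ 0.2388

Now condition on the additional information:
Sum P(test failure|·) weighted by the priors over both values of genuine code bug:
  P(test failure | flaky test harness) = 0.9538*0.876 + 0.984754*0.124
        = 0.835529 + 0.122109 = 0.957638
Configurations with genuine code bug contribute 0.122109, so
  P(genuine code bug | test failure, flaky test harness) = 0.122109 / 0.957638 ≈ 0.1275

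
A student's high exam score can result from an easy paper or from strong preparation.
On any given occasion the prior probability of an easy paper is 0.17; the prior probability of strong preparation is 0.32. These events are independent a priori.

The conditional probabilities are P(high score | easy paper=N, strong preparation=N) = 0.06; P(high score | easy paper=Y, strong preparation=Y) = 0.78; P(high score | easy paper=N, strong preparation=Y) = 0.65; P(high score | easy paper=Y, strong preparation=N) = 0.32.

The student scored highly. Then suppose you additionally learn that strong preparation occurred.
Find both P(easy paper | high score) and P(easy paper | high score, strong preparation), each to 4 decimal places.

By total probability over the 4 (easy paper, strong preparation) configurations:
  P(high score) = 0.06×0.83×0.68 + 0.65×0.83×0.32 + 0.32×0.17×0.68 + 0.78×0.17×0.32
        = 0.033864 + 0.172640 + 0.036992 + 0.042432 = 0.285928
Keeping only the easy paper-present terms gives 0.079424, so
  P(easy paper | high score) = 0.079424 / 0.285928 ≈ 0.2778

Now also conditioning on strong preparation=true:
P(high score | strong preparation) = 0.65·0.83 + 0.78·0.17 = 0.539500 + 0.132600 = 0.672100
Of this, 0.132600 comes from 0.78·0.17 (the easy paper=true cases).
Hence the posterior is 0.132600/0.672100 ≈ 0.1973.

P(easy paper | high score) ≈ 0.2778; P(easy paper | high score, strong preparation) ≈ 0.1973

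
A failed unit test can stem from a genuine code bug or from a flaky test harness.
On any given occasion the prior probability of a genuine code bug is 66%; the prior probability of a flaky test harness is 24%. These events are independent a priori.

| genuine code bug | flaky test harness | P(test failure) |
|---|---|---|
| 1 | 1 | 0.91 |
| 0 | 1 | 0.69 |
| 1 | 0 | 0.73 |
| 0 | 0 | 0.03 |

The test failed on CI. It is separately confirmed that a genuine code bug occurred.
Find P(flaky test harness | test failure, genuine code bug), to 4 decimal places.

P(flaky test harness | test failure, genuine code bug) ≈ 0.2825

By total probability over both values of flaky test harness:
  P(test failure | genuine code bug) = 0.73·0.76 + 0.91·0.24
        = 0.554800 + 0.218400 = 0.773200
The terms with flaky test harness present sum to 0.218400, so
  P(flaky test harness | test failure, genuine code bug) = 0.218400 / 0.773200 ≈ 0.2825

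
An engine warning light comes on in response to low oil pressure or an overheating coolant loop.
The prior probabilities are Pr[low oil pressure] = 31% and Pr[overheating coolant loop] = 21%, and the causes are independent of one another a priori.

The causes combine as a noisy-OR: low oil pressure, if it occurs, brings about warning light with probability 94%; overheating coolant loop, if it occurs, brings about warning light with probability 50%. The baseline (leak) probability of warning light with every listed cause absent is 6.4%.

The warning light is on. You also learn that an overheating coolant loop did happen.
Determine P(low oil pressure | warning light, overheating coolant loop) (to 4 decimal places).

P(low oil pressure | warning light, overheating coolant loop) ≈ 0.4508

Under noisy-OR, P(warning light | causes) = 1 − (1−0.064)·∏(1−qᵢ) over the active causes.
P(warning light | overheating coolant loop) = 0.532*0.69 + 0.97192*0.31 = 0.367080 + 0.301295 = 0.668375
Restricting to configurations with low oil pressure present: 0.97192*0.31 = 0.301295.
P(low oil pressure | warning light, overheating coolant loop) = 0.301295 / 0.668375 ≈ 0.4508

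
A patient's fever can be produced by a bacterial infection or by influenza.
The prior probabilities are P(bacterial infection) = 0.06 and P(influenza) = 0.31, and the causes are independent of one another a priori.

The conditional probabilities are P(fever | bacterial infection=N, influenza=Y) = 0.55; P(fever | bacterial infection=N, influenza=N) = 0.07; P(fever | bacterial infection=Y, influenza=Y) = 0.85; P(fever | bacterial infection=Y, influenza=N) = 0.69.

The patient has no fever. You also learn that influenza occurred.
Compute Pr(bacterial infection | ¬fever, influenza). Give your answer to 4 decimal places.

Weight on bacterial infection=true, given the evidence: 0.15·0.06 = 0.009000
Denominator P(¬fever | influenza): 0.45·0.94 + 0.15·0.06 = 0.432000
P(bacterial infection | ¬fever, influenza) = 0.009000/0.432000 ≈ 0.0208

Pr(bacterial infection | ¬fever, influenza) ≈ 0.0208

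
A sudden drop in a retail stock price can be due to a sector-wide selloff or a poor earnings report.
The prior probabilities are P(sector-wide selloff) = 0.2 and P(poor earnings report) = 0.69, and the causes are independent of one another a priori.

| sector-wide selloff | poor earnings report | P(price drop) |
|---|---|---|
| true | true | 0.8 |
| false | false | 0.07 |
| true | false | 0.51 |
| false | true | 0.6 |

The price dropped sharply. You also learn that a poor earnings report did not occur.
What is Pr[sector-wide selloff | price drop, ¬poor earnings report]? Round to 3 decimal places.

P(price drop | ¬poor earnings report) = 0.07·0.8 + 0.51·0.2 = 0.056000 + 0.102000 = 0.158000
The sector-wide selloff-present share is 0.51·0.2 = 0.102000.
P(sector-wide selloff | price drop, ¬poor earnings report) = 0.102000 / 0.158000 ≈ 0.646

Pr[sector-wide selloff | price drop, ¬poor earnings report] ≈ 0.646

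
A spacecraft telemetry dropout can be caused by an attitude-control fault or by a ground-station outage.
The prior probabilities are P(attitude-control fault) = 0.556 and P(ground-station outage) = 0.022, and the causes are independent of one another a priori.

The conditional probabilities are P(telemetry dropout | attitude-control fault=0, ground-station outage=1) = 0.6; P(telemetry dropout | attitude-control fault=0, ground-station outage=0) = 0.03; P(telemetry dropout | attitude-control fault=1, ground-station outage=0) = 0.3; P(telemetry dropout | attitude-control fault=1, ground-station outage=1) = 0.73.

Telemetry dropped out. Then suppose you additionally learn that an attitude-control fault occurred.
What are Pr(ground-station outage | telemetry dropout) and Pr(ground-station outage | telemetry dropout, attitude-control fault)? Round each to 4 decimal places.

Numerator (weight on configurations with ground-station outage): 0.005861 + 0.008929 = 0.014790
Denominator P(telemetry dropout): 0.03·0.444·0.978 + 0.6·0.444·0.022 + 0.3·0.556·0.978 + 0.73·0.556·0.022 = 0.190947
P(ground-station outage | telemetry dropout) = 0.014790/0.190947 ≈ 0.0775

Now also conditioning on attitude-control fault=true:
Enumerate both values of ground-station outage and weight by the priors:
  P(telemetry dropout | attitude-control fault) = 0.3·0.978 + 0.73·0.022
        = 0.293400 + 0.016060 = 0.309460
Configurations with ground-station outage contribute 0.016060, so
  P(ground-station outage | telemetry dropout, attitude-control fault) = 0.016060 / 0.309460 ≈ 0.0519
— attitude-control fault explains away the evidence for ground-station outage.

Pr(ground-station outage | telemetry dropout) ≈ 0.0775; Pr(ground-station outage | telemetry dropout, attitude-control fault) ≈ 0.0519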